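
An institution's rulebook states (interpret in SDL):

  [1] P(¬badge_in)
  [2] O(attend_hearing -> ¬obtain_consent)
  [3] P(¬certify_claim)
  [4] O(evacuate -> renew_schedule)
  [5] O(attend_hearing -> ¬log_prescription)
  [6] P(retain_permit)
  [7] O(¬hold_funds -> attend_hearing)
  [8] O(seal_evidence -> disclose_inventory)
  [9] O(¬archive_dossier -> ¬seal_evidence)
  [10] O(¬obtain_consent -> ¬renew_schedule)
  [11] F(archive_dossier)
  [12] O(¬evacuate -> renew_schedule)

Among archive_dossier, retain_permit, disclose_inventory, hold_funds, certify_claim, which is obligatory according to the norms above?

hold_funds

Premises 4 and 12 are O(evacuate -> renew_schedule) and O(¬evacuate -> renew_schedule); every ideal world satisfies evacuate or ¬evacuate, so in either case renew_schedule holds — hence O(renew_schedule).
Premise 10 is O(¬obtain_consent -> ¬renew_schedule); contrapositively O(renew_schedule -> obtain_consent). Since O(renew_schedule) holds, K gives O(obtain_consent).
The contrapositive of premise 2 (O(attend_hearing -> ¬obtain_consent)) is O(obtain_consent -> ¬attend_hearing), and O(obtain_consent) is already established, so O(¬attend_hearing).
Premise 7 is O(¬hold_funds -> attend_hearing); contrapositively O(¬attend_hearing -> hold_funds). Since O(¬attend_hearing) holds, K gives O(hold_funds).
So O(hold_funds) holds — hold_funds is obligatory. None of the other listed options is made obligatory by any chain of premises.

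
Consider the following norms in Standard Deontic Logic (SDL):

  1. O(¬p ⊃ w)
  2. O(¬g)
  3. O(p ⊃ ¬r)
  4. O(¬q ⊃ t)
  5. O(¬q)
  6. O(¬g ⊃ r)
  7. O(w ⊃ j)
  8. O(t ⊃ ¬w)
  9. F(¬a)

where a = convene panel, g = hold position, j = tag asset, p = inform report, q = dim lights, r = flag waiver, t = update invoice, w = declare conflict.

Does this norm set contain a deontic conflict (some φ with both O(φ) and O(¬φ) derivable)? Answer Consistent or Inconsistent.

From premise 5 we have O(¬q).
From O(¬q) and premise 4, O(¬q ⊃ t), we obtain O(t).
Premise 8 is O(t ⊃ ¬w); since O(t), deontic closure gives O(¬w).
Premise 1 is O(¬p ⊃ w); contrapositively O(¬w ⊃ p). Since O(¬w) holds, K gives O(p).
With premise 3, O(p ⊃ ¬r), the K-axiom yields O(¬r).
Premise 6 is O(¬g ⊃ r); contrapositively O(¬r ⊃ g). Since O(¬r) holds, K gives O(g).
Yet premise 2 states O(¬g).
We now have both O(g) and O(¬g) — g is simultaneously obligatory and forbidden, violating the D-axiom.

Inconsistent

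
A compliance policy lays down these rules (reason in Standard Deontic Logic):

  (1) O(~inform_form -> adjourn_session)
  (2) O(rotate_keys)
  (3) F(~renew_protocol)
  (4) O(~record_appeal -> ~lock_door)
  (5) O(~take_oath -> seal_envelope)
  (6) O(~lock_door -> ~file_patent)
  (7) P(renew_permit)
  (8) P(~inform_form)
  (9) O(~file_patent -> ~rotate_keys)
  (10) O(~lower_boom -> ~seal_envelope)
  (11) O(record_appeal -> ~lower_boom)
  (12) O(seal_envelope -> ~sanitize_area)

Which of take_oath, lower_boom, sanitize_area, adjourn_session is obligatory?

From premise 2 we have O(rotate_keys).
Premise 9, O(~file_patent -> ~rotate_keys), contraposes to O(rotate_keys -> file_patent); with O(rotate_keys) we get O(file_patent).
Premise 6 is O(~lock_door -> ~file_patent); contrapositively O(file_patent -> lock_door). Since O(file_patent) holds, K gives O(lock_door).
Premise 4, O(~record_appeal -> ~lock_door), contraposes to O(lock_door -> record_appeal); with O(lock_door) we get O(record_appeal).
From O(record_appeal) and premise 11, O(record_appeal -> ~lower_boom), we obtain O(~lower_boom).
Applying K to premise 10 (O(~lower_boom -> ~seal_envelope)) and O(~lower_boom) yields O(~seal_envelope).
Premise 5 is O(~take_oath -> seal_envelope); contrapositively O(~seal_envelope -> take_oath). Since O(~seal_envelope) holds, K gives O(take_oath).
So O(take_oath) holds — take_oath is obligatory. None of the other listed options is made obligatory by any chain of premises.

take_oath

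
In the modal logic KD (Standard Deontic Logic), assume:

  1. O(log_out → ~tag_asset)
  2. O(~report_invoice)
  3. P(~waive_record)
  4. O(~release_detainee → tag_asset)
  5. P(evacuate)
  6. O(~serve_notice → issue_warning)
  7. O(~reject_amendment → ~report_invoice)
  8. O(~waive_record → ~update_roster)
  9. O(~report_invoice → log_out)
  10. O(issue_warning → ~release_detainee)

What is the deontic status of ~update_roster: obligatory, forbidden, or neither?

Neither

Premise 8 is O(~waive_record → ~update_roster), but O(~waive_record) is not derivable from the premises (the permission P(~waive_record) asserts only ~O(waive_record), not O(~waive_record)), so it does not yield O(~update_roster).
No premise or chain of K-axiom applications forces O(~update_roster), and none forces O(update_roster). So ~update_roster is neither obligatory nor forbidden under these norms.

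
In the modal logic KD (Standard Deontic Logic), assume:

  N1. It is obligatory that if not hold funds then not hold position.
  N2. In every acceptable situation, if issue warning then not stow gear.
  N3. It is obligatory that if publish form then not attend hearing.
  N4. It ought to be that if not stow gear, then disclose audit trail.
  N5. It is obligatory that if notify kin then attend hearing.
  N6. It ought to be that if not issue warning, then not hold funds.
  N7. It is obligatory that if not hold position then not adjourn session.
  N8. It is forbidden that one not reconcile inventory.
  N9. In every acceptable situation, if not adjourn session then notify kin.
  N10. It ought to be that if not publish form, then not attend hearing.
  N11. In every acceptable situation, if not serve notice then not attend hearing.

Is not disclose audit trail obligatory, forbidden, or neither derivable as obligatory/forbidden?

Premises 3 and 10 cover both cases: O(publish_form → ¬attend_hearing) and O(¬publish_form → ¬attend_hearing). Since publish_form ∨ ¬publish_form is a tautology, O(¬attend_hearing) follows.
Premise 5 is O(notify_kin → attend_hearing); contrapositively O(¬attend_hearing → ¬notify_kin). Since O(¬attend_hearing) holds, K gives O(¬notify_kin).
The contrapositive of premise 9 (O(¬adjourn_session → notify_kin)) is O(¬notify_kin → adjourn_session), and O(¬notify_kin) is already established, so O(adjourn_session).
Premise 7, O(¬hold_position → ¬adjourn_session), contraposes to O(adjourn_session → hold_position); with O(adjourn_session) we get O(hold_position).
Premise 1, O(¬hold_funds → ¬hold_position), contraposes to O(hold_position → hold_funds); with O(hold_position) we get O(hold_funds).
Premise 6, O(¬issue_warning → ¬hold_funds), contraposes to O(hold_funds → issue_warning); with O(hold_funds) we get O(issue_warning).
Premise 2 is O(issue_warning → ¬stow_gear); since O(issue_warning), deontic closure gives O(¬stow_gear).
With premise 4, O(¬stow_gear → disclose_audit_trail), the K-axiom yields O(disclose_audit_trail).
Premises 8, 11 do not contribute to this derivation.
Thus O(disclose_audit_trail), which is F(¬disclose_audit_trail): ¬disclose_audit_trail is forbidden.

Forbidden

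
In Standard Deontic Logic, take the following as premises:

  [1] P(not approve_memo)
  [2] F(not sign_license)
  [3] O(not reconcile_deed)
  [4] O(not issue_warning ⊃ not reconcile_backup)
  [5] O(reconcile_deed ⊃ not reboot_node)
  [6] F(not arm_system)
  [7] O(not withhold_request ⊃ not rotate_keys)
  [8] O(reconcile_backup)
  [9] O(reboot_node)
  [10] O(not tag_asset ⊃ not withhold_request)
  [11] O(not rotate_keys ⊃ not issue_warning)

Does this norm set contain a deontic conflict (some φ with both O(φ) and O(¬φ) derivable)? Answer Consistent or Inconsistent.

Premise 5 is O(reconcile_deed ⊃ not reboot_node), but O(reconcile_deed) is not derivable from the premises, so it does not yield O(not reboot_node).
So O(not reboot_node) is not derivable, and the apparent clash with O(reboot_node) does not arise.
A world satisfying every obligation exists (e.g. approve_memo=false, arm_system=true, issue_warning=true, reboot_node=true, reconcile_backup=true, reconcile_deed=false, rotate_keys=true, sign_license=true, tag_asset=true, withhold_request=true); no atom is both obligatory and forbidden, so the set is consistent.

Consistent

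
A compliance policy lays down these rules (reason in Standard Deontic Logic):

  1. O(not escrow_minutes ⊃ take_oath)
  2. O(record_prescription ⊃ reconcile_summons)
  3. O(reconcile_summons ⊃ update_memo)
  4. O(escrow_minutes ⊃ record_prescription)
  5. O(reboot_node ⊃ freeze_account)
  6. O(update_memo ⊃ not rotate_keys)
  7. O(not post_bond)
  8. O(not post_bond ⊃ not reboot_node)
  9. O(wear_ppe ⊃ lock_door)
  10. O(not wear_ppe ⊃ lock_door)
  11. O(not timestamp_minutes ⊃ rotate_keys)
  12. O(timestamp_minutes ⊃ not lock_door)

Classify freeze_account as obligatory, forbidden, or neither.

Premise 5 is O(reboot_node ⊃ freeze_account), but O(reboot_node) is not derivable from the premises, so it does not yield O(freeze_account).
No premise or chain of K-axiom applications forces O(freeze_account), and none forces O(not freeze_account). So freeze_account is neither obligatory nor forbidden under these norms.

Neither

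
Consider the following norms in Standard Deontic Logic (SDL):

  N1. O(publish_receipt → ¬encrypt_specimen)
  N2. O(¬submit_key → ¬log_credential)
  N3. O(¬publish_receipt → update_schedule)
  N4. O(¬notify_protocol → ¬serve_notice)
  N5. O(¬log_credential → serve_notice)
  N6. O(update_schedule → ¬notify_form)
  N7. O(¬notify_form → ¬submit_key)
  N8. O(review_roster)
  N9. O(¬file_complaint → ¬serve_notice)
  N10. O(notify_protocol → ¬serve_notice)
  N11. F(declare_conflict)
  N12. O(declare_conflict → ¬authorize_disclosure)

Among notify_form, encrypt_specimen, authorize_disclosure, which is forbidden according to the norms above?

Premises 10 and 4 cover both cases: O(notify_protocol → ¬serve_notice) and O(¬notify_protocol → ¬serve_notice). Since notify_protocol ∨ ¬notify_protocol is a tautology, O(¬serve_notice) follows.
Premise 5, O(¬log_credential → serve_notice), contraposes to O(¬serve_notice → log_credential); with O(¬serve_notice) we get O(log_credential).
The contrapositive of premise 2 (O(¬submit_key → ¬log_credential)) is O(log_credential → submit_key), and O(log_credential) is already established, so O(submit_key).
Premise 7 is O(¬notify_form → ¬submit_key); contrapositively O(submit_key → notify_form). Since O(submit_key) holds, K gives O(notify_form).
The contrapositive of premise 6 (O(update_schedule → ¬notify_form)) is O(notify_form → ¬update_schedule), and O(notify_form) is already established, so O(¬update_schedule).
The contrapositive of premise 3 (O(¬publish_receipt → update_schedule)) is O(¬update_schedule → publish_receipt), and O(¬update_schedule) is already established, so O(publish_receipt).
With premise 1, O(publish_receipt → ¬encrypt_specimen), the K-axiom yields O(¬encrypt_specimen).
So O(¬encrypt_specimen) holds, i.e. encrypt_specimen is forbidden. None of the other listed options is forbidden under the premises.

encrypt_specimen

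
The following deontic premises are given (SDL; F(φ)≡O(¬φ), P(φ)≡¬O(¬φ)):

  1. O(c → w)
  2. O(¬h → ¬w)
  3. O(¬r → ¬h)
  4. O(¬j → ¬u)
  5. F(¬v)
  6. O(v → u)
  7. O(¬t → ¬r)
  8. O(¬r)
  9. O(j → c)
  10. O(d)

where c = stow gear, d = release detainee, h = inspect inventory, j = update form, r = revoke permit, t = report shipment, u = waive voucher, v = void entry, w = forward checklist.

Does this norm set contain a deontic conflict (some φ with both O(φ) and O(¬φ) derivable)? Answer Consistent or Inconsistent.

Premise 8 states O(¬r) outright.
Applying K to premise 3 (O(¬r → ¬h)) and O(¬r) yields O(¬h).
From O(¬h) and premise 2, O(¬h → ¬w), we obtain O(¬w).
Premise 1, O(c → w), contraposes to O(¬w → ¬c); with O(¬w) we get O(¬c).
Premise 9, O(j → c), contraposes to O(¬c → ¬j); with O(¬c) we get O(¬j).
With premise 4, O(¬j → ¬u), the K-axiom yields O(¬u).
Premise 6, O(v → u), contraposes to O(¬u → ¬v); with O(¬u) we get O(¬v).
But premise 5, F(¬v), means O(v).
We now have both O(¬v) and O(v) — v is simultaneously obligatory and forbidden, violating the D-axiom.

Inconsistent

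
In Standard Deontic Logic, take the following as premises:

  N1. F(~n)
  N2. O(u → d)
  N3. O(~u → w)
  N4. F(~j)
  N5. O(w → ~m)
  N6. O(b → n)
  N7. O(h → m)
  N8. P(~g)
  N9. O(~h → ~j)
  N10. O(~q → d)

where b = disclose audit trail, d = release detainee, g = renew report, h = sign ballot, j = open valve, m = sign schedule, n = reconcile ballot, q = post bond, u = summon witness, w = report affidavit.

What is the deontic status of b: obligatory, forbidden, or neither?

Neither

Premise 6 is O(b → n); even if O(n) held, inferring O(b) would be affirming the consequent — invalid.
No premise or chain of K-axiom applications forces O(b), and none forces O(~b). So b is neither obligatory nor forbidden under these norms.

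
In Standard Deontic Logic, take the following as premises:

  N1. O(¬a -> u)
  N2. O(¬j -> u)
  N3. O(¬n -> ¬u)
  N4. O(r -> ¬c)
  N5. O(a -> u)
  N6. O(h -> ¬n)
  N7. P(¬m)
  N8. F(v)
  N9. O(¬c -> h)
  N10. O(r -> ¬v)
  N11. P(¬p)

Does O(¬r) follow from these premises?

Yes

Premises 5 and 1 are O(a -> u) and O(¬a -> u); every ideal world satisfies a or ¬a, so in either case u holds — hence O(u).
Premise 3, O(¬n -> ¬u), contraposes to O(u -> n); with O(u) we get O(n).
The contrapositive of premise 6 (O(h -> ¬n)) is O(n -> ¬h), and O(n) is already established, so O(¬h).
The contrapositive of premise 9 (O(¬c -> h)) is O(¬h -> c), and O(¬h) is already established, so O(c).
The contrapositive of premise 4 (O(r -> ¬c)) is O(c -> ¬r), and O(c) is already established, so O(¬r).
Premises 2, 7, 8, 10, 11 do not contribute to this derivation.
So O(¬r) follows.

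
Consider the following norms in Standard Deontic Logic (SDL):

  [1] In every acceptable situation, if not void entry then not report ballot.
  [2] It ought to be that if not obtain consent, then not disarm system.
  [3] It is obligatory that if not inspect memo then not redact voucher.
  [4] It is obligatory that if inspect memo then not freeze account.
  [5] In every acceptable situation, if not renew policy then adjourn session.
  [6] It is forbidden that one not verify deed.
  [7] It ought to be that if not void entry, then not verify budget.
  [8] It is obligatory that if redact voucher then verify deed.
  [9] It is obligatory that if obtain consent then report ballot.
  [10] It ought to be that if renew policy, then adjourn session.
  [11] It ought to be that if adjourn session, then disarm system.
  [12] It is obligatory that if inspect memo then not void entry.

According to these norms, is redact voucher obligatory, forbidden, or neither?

Forbidden

By case analysis on renew_policy: premise 10 gives O(renew_policy → adjourn_session) and premise 5 gives O(¬renew_policy → adjourn_session), so O(adjourn_session) either way.
Applying K to premise 11 (O(adjourn_session → disarm_system)) and O(adjourn_session) yields O(disarm_system).
Premise 2, O(¬obtain_consent → ¬disarm_system), contraposes to O(disarm_system → obtain_consent); with O(disarm_system) we get O(obtain_consent).
With premise 9, O(obtain_consent → report_ballot), the K-axiom yields O(report_ballot).
Premise 1, O(¬void_entry → ¬report_ballot), contraposes to O(report_ballot → void_entry); with O(report_ballot) we get O(void_entry).
The contrapositive of premise 12 (O(inspect_memo → ¬void_entry)) is O(void_entry → ¬inspect_memo), and O(void_entry) is already established, so O(¬inspect_memo).
With premise 3, O(¬inspect_memo → ¬redact_voucher), the K-axiom yields O(¬redact_voucher).
Premises 4, 6, 7, 8 do not contribute to this derivation.
Thus O(¬redact_voucher), which is F(redact_voucher): redact_voucher is forbidden.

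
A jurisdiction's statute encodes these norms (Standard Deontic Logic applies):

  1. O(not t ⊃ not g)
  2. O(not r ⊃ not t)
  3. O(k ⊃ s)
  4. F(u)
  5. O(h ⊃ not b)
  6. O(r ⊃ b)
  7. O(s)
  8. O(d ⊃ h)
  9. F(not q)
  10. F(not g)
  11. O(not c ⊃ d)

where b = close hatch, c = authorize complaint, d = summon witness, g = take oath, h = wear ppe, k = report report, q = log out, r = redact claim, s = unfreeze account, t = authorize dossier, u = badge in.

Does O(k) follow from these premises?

Premise 3 is O(k ⊃ s); even if O(s) held, inferring O(k) would be affirming the consequent — invalid.
No other premise forces O(k). An ideal world satisfying every premise can still have k false, so O(k) is not derivable.

No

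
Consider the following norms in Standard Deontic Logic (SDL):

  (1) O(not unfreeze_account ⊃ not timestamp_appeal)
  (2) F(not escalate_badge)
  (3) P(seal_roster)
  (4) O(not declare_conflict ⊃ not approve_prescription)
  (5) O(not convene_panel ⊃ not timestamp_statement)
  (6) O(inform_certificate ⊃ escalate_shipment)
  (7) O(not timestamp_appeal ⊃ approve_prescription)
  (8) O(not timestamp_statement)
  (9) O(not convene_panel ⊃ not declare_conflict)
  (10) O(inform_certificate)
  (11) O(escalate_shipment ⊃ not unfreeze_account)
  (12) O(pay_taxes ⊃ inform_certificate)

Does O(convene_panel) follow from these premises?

From premise 10 we have O(inform_certificate).
From O(inform_certificate) and premise 6, O(inform_certificate ⊃ escalate_shipment), we obtain O(escalate_shipment).
Applying K to premise 11 (O(escalate_shipment ⊃ not unfreeze_account)) and O(escalate_shipment) yields O(not unfreeze_account).
With premise 1, O(not unfreeze_account ⊃ not timestamp_appeal), the K-axiom yields O(not timestamp_appeal).
With premise 7, O(not timestamp_appeal ⊃ approve_prescription), the K-axiom yields O(approve_prescription).
Premise 4, O(not declare_conflict ⊃ not approve_prescription), contraposes to O(approve_prescription ⊃ declare_conflict); with O(approve_prescription) we get O(declare_conflict).
The contrapositive of premise 9 (O(not convene_panel ⊃ not declare_conflict)) is O(declare_conflict ⊃ convene_panel), and O(declare_conflict) is already established, so O(convene_panel).
Premises 2, 3, 5, 8, 12 do not contribute to this derivation.
So O(convene_panel) follows.

Yes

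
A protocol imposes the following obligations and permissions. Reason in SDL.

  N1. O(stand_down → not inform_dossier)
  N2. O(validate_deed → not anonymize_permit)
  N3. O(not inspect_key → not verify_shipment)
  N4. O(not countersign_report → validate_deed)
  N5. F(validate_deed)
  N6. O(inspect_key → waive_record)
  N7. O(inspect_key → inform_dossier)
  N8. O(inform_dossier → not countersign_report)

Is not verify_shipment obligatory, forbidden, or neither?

Premise 5, F(validate_deed), is equivalent to O(not validate_deed).
Premise 4 is O(not countersign_report → validate_deed); contrapositively O(not validate_deed → countersign_report). Since O(not validate_deed) holds, K gives O(countersign_report).
The contrapositive of premise 8 (O(inform_dossier → not countersign_report)) is O(countersign_report → not inform_dossier), and O(countersign_report) is already established, so O(not inform_dossier).
The contrapositive of premise 7 (O(inspect_key → inform_dossier)) is O(not inform_dossier → not inspect_key), and O(not inform_dossier) is already established, so O(not inspect_key).
From O(not inspect_key) and premise 3, O(not inspect_key → not verify_shipment), we obtain O(not verify_shipment).
Premises 1, 2, 6 do not contribute to this derivation.
Hence not verify_shipment is obligatory.

Obligatory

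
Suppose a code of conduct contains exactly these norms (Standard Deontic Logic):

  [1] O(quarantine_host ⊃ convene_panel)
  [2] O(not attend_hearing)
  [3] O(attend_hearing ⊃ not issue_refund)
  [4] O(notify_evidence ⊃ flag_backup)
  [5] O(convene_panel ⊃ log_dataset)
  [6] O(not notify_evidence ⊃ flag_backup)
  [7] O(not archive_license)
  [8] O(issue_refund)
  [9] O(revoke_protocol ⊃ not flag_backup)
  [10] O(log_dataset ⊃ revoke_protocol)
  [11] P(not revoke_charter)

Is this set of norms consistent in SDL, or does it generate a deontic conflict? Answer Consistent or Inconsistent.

Consistent

Premise 3 is O(attend_hearing ⊃ not issue_refund), but O(attend_hearing) is not derivable from the premises, so it does not yield O(not issue_refund).
So O(not issue_refund) is not derivable, and the apparent clash with O(issue_refund) does not arise.
A world satisfying every obligation exists (e.g. archive_license=false, attend_hearing=false, convene_panel=false, flag_backup=true, issue_refund=true, log_dataset=false, notify_evidence=false, quarantine_host=false, revoke_charter=false, revoke_protocol=false); no atom is both obligatory and forbidden, so the set is consistent.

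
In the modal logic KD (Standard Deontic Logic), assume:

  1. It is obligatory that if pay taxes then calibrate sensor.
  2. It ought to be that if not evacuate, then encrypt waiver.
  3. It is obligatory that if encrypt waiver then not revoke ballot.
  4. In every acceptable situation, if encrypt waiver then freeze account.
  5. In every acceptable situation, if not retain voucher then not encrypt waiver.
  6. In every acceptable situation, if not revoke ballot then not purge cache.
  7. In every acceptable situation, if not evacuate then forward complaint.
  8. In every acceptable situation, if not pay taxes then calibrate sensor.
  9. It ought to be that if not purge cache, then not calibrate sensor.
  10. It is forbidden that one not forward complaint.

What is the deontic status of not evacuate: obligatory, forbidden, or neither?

By case analysis on pay_taxes: premise 1 gives O(pay_taxes → calibrate_sensor) and premise 8 gives O(¬pay_taxes → calibrate_sensor), so O(calibrate_sensor) either way.
Premise 9 is O(¬purge_cache → ¬calibrate_sensor); contrapositively O(calibrate_sensor → purge_cache). Since O(calibrate_sensor) holds, K gives O(purge_cache).
Premise 6 is O(¬revoke_ballot → ¬purge_cache); contrapositively O(purge_cache → revoke_ballot). Since O(purge_cache) holds, K gives O(revoke_ballot).
The contrapositive of premise 3 (O(encrypt_waiver → ¬revoke_ballot)) is O(revoke_ballot → ¬encrypt_waiver), and O(revoke_ballot) is already established, so O(¬encrypt_waiver).
The contrapositive of premise 2 (O(¬evacuate → encrypt_waiver)) is O(¬encrypt_waiver → evacuate), and O(¬encrypt_waiver) is already established, so O(evacuate).
Premises 4, 5, 7, 10 do not contribute to this derivation.
Thus O(evacuate), which is F(¬evacuate): ¬evacuate is forbidden.

Forbidden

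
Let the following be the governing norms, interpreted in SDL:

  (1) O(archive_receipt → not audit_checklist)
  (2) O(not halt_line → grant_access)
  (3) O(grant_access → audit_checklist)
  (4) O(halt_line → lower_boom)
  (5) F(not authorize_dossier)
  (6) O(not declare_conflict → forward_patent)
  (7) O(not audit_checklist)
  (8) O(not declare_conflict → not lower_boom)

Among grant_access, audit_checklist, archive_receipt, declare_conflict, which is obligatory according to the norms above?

Premise 7 states O(not audit_checklist) outright.
Premise 3 is O(grant_access → audit_checklist); contrapositively O(not audit_checklist → not grant_access). Since O(not audit_checklist) holds, K gives O(not grant_access).
Premise 2 is O(not halt_line → grant_access); contrapositively O(not grant_access → halt_line). Since O(not grant_access) holds, K gives O(halt_line).
From O(halt_line) and premise 4, O(halt_line → lower_boom), we obtain O(lower_boom).
Premise 8 is O(not declare_conflict → not lower_boom); contrapositively O(lower_boom → declare_conflict). Since O(lower_boom) holds, K gives O(declare_conflict).
So O(declare_conflict) holds — declare_conflict is obligatory. None of the other listed options is made obligatory by any chain of premises.

declare_conflict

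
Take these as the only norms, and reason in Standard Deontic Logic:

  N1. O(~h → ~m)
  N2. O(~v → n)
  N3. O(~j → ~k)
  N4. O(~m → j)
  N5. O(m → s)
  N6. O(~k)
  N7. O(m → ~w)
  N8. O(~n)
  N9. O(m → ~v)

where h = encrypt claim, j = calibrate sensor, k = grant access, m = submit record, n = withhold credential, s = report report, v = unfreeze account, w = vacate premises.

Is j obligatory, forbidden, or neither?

Obligatory

From premise 8 we have O(~n).
The contrapositive of premise 2 (O(~v → n)) is O(~n → v), and O(~n) is already established, so O(v).
Premise 9 is O(m → ~v); contrapositively O(v → ~m). Since O(v) holds, K gives O(~m).
Premise 4 is O(~m → j); since O(~m), deontic closure gives O(j).
Premises 1, 3, 5, 6, 7 do not contribute to this derivation.
Hence j is obligatory.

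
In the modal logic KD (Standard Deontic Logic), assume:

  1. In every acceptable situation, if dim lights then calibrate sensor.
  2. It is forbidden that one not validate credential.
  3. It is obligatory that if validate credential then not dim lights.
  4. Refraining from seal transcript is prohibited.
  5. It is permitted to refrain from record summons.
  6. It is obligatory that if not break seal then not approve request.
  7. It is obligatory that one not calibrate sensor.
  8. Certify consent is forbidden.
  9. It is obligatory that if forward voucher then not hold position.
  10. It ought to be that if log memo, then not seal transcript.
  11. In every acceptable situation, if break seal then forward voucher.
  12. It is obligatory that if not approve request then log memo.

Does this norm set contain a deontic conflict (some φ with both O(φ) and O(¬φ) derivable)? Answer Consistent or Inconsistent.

Premise 1 is O(dim_lights → calibrate_sensor), but O(dim_lights) is not derivable from the premises, so it does not yield O(calibrate_sensor).
So O(calibrate_sensor) is not derivable, and the apparent clash with O(¬calibrate_sensor) does not arise.
A world satisfying every obligation exists (e.g. approve_request=true, break_seal=true, calibrate_sensor=false, certify_consent=false, dim_lights=false, forward_voucher=true, hold_position=false, log_memo=false, record_summons=false, seal_transcript=true, validate_credential=true); no atom is both obligatory and forbidden, so the set is consistent.

Consistent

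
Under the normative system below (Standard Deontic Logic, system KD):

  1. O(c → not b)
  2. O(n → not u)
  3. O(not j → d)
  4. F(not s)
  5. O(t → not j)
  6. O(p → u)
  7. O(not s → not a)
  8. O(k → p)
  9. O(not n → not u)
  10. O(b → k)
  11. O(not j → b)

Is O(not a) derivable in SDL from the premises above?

No

Premise 7 is O(not s → not a), but O(not s) is not derivable from the premises, so it does not yield O(not a).
No other premise forces O(not a). An ideal world satisfying every premise can still have not a false, so O(not a) is not derivable.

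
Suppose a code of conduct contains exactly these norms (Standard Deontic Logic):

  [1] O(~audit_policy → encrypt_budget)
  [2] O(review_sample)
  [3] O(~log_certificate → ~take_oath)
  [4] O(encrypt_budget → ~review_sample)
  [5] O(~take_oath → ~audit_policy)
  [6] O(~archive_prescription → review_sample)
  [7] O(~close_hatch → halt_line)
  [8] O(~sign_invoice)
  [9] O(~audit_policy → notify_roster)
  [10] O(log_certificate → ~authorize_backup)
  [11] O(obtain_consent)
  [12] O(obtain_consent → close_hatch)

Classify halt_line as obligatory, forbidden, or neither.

Neither

Premise 7 is O(~close_hatch → halt_line), but O(~close_hatch) is not derivable from the premises, so it does not yield O(halt_line).
No premise or chain of K-axiom applications forces O(halt_line), and none forces O(~halt_line). So halt_line is neither obligatory nor forbidden under these norms.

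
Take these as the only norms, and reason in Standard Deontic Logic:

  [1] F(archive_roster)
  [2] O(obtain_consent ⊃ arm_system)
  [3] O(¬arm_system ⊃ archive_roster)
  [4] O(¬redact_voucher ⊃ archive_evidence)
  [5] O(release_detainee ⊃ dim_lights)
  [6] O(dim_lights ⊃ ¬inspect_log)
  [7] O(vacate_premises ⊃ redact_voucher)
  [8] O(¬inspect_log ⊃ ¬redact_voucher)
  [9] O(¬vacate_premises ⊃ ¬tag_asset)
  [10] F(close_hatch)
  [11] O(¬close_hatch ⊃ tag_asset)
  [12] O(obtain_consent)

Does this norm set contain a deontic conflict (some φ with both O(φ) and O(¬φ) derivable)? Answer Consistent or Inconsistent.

Premise 3 is O(¬arm_system ⊃ archive_roster), but O(¬arm_system) is not derivable from the premises, so it does not yield O(archive_roster).
So O(archive_roster) is not derivable, and the apparent clash with O(¬archive_roster) does not arise.
A world satisfying every obligation exists (e.g. archive_evidence=false, archive_roster=false, arm_system=true, close_hatch=false, dim_lights=false, inspect_log=true, obtain_consent=true, redact_voucher=true, release_detainee=false, tag_asset=true, vacate_premises=true); no atom is both obligatory and forbidden, so the set is consistent.

Consistent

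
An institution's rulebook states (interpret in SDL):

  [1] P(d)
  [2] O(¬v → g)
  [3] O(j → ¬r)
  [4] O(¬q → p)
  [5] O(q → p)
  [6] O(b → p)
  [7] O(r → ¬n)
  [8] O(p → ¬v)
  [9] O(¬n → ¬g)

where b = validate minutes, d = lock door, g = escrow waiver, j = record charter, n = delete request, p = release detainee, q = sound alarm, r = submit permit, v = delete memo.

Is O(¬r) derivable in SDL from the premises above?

By case analysis on q: premise 5 gives O(q → p) and premise 4 gives O(¬q → p), so O(p) either way.
Applying K to premise 8 (O(p → ¬v)) and O(p) yields O(¬v).
Premise 2 is O(¬v → g); since O(¬v), deontic closure gives O(g).
Premise 9, O(¬n → ¬g), contraposes to O(g → n); with O(g) we get O(n).
Premise 7 is O(r → ¬n); contrapositively O(n → ¬r). Since O(n) holds, K gives O(¬r).
Premises 1, 3, 6 do not contribute to this derivation.
So O(¬r) follows.

Yes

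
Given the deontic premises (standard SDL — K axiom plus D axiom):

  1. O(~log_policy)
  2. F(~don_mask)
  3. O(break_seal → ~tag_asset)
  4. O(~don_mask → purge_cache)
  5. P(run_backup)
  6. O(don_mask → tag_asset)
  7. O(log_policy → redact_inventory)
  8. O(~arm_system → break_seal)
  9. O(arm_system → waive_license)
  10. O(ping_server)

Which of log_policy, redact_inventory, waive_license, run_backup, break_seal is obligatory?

F(~don_mask) at premise 2 means O(don_mask).
Premise 6 is O(don_mask → tag_asset); since O(don_mask), deontic closure gives O(tag_asset).
Premise 3 is O(break_seal → ~tag_asset); contrapositively O(tag_asset → ~break_seal). Since O(tag_asset) holds, K gives O(~break_seal).
The contrapositive of premise 8 (O(~arm_system → break_seal)) is O(~break_seal → arm_system), and O(~break_seal) is already established, so O(arm_system).
Applying K to premise 9 (O(arm_system → waive_license)) and O(arm_system) yields O(waive_license).
So O(waive_license) holds — waive_license is obligatory. None of the other listed options is made obligatory by any chain of premises.

waive_license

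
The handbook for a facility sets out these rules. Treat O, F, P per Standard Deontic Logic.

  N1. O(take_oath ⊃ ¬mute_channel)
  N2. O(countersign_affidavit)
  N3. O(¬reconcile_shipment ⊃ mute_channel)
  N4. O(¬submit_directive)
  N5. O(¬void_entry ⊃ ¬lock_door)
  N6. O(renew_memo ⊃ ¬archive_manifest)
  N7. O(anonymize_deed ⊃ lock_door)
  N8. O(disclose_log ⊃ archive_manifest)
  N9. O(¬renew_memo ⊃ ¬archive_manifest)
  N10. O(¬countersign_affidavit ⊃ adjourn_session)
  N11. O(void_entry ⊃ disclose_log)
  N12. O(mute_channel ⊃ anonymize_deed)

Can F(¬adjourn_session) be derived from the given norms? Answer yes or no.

Premise 10 is O(¬countersign_affidavit ⊃ adjourn_session), but O(¬countersign_affidavit) is not derivable from the premises, so it does not yield O(adjourn_session).
No other premise forces O(adjourn_session). An ideal world satisfying every premise can still have ¬adjourn_session true, so F(¬adjourn_session) is not derivable.

No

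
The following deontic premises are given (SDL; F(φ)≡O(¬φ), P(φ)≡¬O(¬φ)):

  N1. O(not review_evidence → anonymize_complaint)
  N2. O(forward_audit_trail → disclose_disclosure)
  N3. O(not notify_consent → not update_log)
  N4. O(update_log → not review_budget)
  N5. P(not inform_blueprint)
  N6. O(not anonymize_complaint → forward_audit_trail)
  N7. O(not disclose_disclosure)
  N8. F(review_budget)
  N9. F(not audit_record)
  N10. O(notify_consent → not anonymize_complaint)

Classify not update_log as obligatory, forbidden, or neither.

Premise 7 states O(not disclose_disclosure) outright.
Premise 2 is O(forward_audit_trail → disclose_disclosure); contrapositively O(not disclose_disclosure → not forward_audit_trail). Since O(not disclose_disclosure) holds, K gives O(not forward_audit_trail).
Premise 6 is O(not anonymize_complaint → forward_audit_trail); contrapositively O(not forward_audit_trail → anonymize_complaint). Since O(not forward_audit_trail) holds, K gives O(anonymize_complaint).
Premise 10, O(notify_consent → not anonymize_complaint), contraposes to O(anonymize_complaint → not notify_consent); with O(anonymize_complaint) we get O(not notify_consent).
From O(not notify_consent) and premise 3, O(not notify_consent → not update_log), we obtain O(not update_log).
Premises 1, 4, 5, 8, 9 do not contribute to this derivation.
Hence not update_log is obligatory.

Obligatory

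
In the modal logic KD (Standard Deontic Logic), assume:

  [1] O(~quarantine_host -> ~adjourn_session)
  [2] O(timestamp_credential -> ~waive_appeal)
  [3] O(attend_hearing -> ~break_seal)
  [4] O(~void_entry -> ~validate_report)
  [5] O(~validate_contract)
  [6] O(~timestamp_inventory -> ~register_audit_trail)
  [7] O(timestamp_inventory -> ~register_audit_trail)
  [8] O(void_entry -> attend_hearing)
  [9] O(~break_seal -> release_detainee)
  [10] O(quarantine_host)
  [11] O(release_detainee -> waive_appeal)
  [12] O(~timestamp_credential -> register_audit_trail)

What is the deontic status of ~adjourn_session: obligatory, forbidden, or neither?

Premise 1 is O(~quarantine_host -> ~adjourn_session), but O(~quarantine_host) is not derivable from the premises, so it does not yield O(~adjourn_session).
No premise or chain of K-axiom applications forces O(~adjourn_session), and none forces O(adjourn_session). So ~adjourn_session is neither obligatory nor forbidden under these norms.

Neither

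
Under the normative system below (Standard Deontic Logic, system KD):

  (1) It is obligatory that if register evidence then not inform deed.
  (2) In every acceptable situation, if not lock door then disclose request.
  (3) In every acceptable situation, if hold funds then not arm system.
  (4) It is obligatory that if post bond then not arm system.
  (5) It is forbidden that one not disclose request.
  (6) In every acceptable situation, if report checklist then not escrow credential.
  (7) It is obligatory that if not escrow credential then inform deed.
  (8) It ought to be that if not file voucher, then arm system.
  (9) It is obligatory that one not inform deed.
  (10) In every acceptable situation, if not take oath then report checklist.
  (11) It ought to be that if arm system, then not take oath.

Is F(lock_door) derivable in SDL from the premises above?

No

Premise 2 is O(¬lock_door → disclose_request); even if O(disclose_request) held, inferring O(¬lock_door) would be affirming the consequent — invalid.
No other premise forces O(¬lock_door). An ideal world satisfying every premise can still have lock_door true, so F(lock_door) is not derivable.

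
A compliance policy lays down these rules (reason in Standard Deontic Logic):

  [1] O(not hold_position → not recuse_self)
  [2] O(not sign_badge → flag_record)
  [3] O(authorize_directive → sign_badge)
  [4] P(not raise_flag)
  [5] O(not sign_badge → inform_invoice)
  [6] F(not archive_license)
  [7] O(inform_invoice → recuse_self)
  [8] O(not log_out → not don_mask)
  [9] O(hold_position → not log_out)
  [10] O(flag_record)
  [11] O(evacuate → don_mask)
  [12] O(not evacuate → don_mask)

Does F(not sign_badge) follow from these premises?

Premises 12 and 11 cover both cases: O(not evacuate → don_mask) and O(evacuate → don_mask). Since not evacuate ∨ evacuate is a tautology, O(don_mask) follows.
Premise 8 is O(not log_out → not don_mask); contrapositively O(don_mask → log_out). Since O(don_mask) holds, K gives O(log_out).
The contrapositive of premise 9 (O(hold_position → not log_out)) is O(log_out → not hold_position), and O(log_out) is already established, so O(not hold_position).
With premise 1, O(not hold_position → not recuse_self), the K-axiom yields O(not recuse_self).
The contrapositive of premise 7 (O(inform_invoice → recuse_self)) is O(not recuse_self → not inform_invoice), and O(not recuse_self) is already established, so O(not inform_invoice).
Premise 5 is O(not sign_badge → inform_invoice); contrapositively O(not inform_invoice → sign_badge). Since O(not inform_invoice) holds, K gives O(sign_badge).
Premises 2, 3, 4, 6, 10 do not contribute to this derivation.
So O(sign_badge) holds, i.e. F(not sign_badge). The claim follows.

Yes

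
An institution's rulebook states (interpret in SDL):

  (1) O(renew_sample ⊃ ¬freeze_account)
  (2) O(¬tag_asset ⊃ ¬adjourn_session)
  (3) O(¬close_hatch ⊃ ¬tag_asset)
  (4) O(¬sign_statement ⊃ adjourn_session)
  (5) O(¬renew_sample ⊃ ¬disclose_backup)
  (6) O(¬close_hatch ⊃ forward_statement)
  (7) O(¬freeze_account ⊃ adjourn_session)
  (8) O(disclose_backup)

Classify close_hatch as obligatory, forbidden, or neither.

Premise 8 states O(disclose_backup) outright.
Premise 5, O(¬renew_sample ⊃ ¬disclose_backup), contraposes to O(disclose_backup ⊃ renew_sample); with O(disclose_backup) we get O(renew_sample).
With premise 1, O(renew_sample ⊃ ¬freeze_account), the K-axiom yields O(¬freeze_account).
With premise 7, O(¬freeze_account ⊃ adjourn_session), the K-axiom yields O(adjourn_session).
Premise 2, O(¬tag_asset ⊃ ¬adjourn_session), contraposes to O(adjourn_session ⊃ tag_asset); with O(adjourn_session) we get O(tag_asset).
Premise 3, O(¬close_hatch ⊃ ¬tag_asset), contraposes to O(tag_asset ⊃ close_hatch); with O(tag_asset) we get O(close_hatch).
Premises 4, 6 do not contribute to this derivation.
Hence close_hatch is obligatory.

Obligatory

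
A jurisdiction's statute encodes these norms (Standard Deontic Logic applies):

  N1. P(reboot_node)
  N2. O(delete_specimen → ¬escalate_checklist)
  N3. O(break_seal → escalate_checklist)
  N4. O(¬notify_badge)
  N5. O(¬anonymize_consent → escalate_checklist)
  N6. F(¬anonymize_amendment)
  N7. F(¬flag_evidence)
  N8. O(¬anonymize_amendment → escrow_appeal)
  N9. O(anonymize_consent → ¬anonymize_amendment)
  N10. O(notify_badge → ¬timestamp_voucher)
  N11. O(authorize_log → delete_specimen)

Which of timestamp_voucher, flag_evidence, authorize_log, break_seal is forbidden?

F(¬anonymize_amendment) at premise 6 means O(anonymize_amendment).
Premise 9 is O(anonymize_consent → ¬anonymize_amendment); contrapositively O(anonymize_amendment → ¬anonymize_consent). Since O(anonymize_amendment) holds, K gives O(¬anonymize_consent).
Premise 5 is O(¬anonymize_consent → escalate_checklist); since O(¬anonymize_consent), deontic closure gives O(escalate_checklist).
The contrapositive of premise 2 (O(delete_specimen → ¬escalate_checklist)) is O(escalate_checklist → ¬delete_specimen), and O(escalate_checklist) is already established, so O(¬delete_specimen).
Premise 11 is O(authorize_log → delete_specimen); contrapositively O(¬delete_specimen → ¬authorize_log). Since O(¬delete_specimen) holds, K gives O(¬authorize_log).
So O(¬authorize_log) holds, i.e. authorize_log is forbidden. None of the other listed options is forbidden under the premises.

authorize_log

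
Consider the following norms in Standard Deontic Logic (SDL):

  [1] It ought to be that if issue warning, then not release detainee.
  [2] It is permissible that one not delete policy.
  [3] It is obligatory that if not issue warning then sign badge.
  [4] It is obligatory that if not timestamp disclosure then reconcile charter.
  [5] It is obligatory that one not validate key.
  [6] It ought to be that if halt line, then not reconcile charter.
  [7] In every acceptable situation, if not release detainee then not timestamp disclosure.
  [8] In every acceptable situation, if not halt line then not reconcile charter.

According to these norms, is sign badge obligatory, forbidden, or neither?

Obligatory

Premises 6 and 8 are O(halt_line → ¬reconcile_charter) and O(¬halt_line → ¬reconcile_charter); every ideal world satisfies halt_line or ¬halt_line, so in either case ¬reconcile_charter holds — hence O(¬reconcile_charter).
Premise 4 is O(¬timestamp_disclosure → reconcile_charter); contrapositively O(¬reconcile_charter → timestamp_disclosure). Since O(¬reconcile_charter) holds, K gives O(timestamp_disclosure).
The contrapositive of premise 7 (O(¬release_detainee → ¬timestamp_disclosure)) is O(timestamp_disclosure → release_detainee), and O(timestamp_disclosure) is already established, so O(release_detainee).
Premise 1, O(issue_warning → ¬release_detainee), contraposes to O(release_detainee → ¬issue_warning); with O(release_detainee) we get O(¬issue_warning).
With premise 3, O(¬issue_warning → sign_badge), the K-axiom yields O(sign_badge).
Premises 2, 5 do not contribute to this derivation.
Hence sign_badge is obligatory.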